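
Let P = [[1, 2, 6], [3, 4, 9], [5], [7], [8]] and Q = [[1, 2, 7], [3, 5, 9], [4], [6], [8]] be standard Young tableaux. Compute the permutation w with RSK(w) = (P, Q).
3 8 7 1 5 4 9 2 6

Reverse the RSK construction: for i from n down to 1, find the cell of Q containing i, remove the entry at that cell from P, and reverse-bump it up through P; the value ejected from row 1 is w(i).

Step i=9: Q has 9 at row 2, column 3; remove 9 from row 2 of P and reverse-bump: 9 enters row 1 and ejects 6. So w(9) = 6. P is now [[1, 2, 9], [3, 4], [5], [7], [8]].
Step i=8: Q has 8 at row 5, column 1; remove 8 from row 5 of P and reverse-bump: 8 enters row 4 and ejects 7; 7 enters row 3 and ejects 5; 5 enters row 2 and ejects 4; 4 enters row 1 and ejects 2. So w(8) = 2. P is now [[1, 4, 9], [3, 5], [7], [8]].
Step i=7: Q has 7 at row 1, column 3; remove that cell from P, ejecting 9. So w(7) = 9. P is now [[1, 4], [3, 5], [7], [8]].
Step i=6: Q has 6 at row 4, column 1; remove 8 from row 4 of P and reverse-bump: 8 enters row 3 and ejects 7; 7 enters row 2 and ejects 5; 5 enters row 1 and ejects 4. So w(6) = 4. P is now [[1, 5], [3, 7], [8]].
Step i=5: Q has 5 at row 2, column 2; remove 7 from row 2 of P and reverse-bump: 7 enters row 1 and ejects 5. So w(5) = 5. P is now [[1, 7], [3], [8]].
Step i=4: Q has 4 at row 3, column 1; remove 8 from row 3 of P and reverse-bump: 8 enters row 2 and ejects 3; 3 enters row 1 and ejects 1. So w(4) = 1. P is now [[3, 7], [8]].
Step i=3: Q has 3 at row 2, column 1; remove 8 from row 2 of P and reverse-bump: 8 enters row 1 and ejects 7. So w(3) = 7. P is now [[3, 8]].
Step i=2: Q has 2 at row 1, column 2; remove that cell from P, ejecting 8. So w(2) = 8. P is now [[3]].
Step i=1: Q has 1 at row 1, column 1; remove that cell from P, ejecting 3. So w(1) = 3. P is now [].

So w = 3 8 7 1 5 4 9 2 6.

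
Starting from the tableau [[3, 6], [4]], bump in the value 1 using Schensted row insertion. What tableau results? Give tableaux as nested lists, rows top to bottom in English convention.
In row 1, 1 replaces 3 (the leftmost entry greater than 1); 3 is bumped to row 2. In row 2, 3 replaces 4 (the leftmost entry greater than 3); 4 is bumped to row 3. 4 starts a new row 3. The new tableau is [[1, 6], [3], [4]].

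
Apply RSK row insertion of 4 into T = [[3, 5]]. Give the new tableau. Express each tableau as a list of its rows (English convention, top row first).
In row 1, 4 replaces 5 (the leftmost entry greater than 4); 5 is bumped to row 2. 5 starts a new row 2. The new tableau is [[3, 4], [5]].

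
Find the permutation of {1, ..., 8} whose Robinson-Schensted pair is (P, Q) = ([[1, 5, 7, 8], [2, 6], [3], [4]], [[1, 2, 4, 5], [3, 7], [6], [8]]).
4 6 3 7 8 2 5 1

Reverse the RSK construction: for i from n down to 1, find the cell of Q containing i, remove the entry at that cell from P, and reverse-bump it up through P; the value ejected from row 1 is w(i).

Step i=8: Q has 8 at row 4, column 1; remove 4 from row 4 of P and reverse-bump: 4 enters row 3 and ejects 3; 3 enters row 2 and ejects 2; 2 enters row 1 and ejects 1. So w(8) = 1. P is now [[2, 5, 7, 8], [3, 6], [4]].
Step i=7: Q has 7 at row 2, column 2; remove 6 from row 2 of P and reverse-bump: 6 enters row 1 and ejects 5. So w(7) = 5. P is now [[2, 6, 7, 8], [3], [4]].
Step i=6: Q has 6 at row 3, column 1; remove 4 from row 3 of P and reverse-bump: 4 enters row 2 and ejects 3; 3 enters row 1 and ejects 2. So w(6) = 2. P is now [[3, 6, 7, 8], [4]].
Step i=5: Q has 5 at row 1, column 4; remove that cell from P, ejecting 8. So w(5) = 8. P is now [[3, 6, 7], [4]].
Step i=4: Q has 4 at row 1, column 3; remove that cell from P, ejecting 7. So w(4) = 7. P is now [[3, 6], [4]].
Step i=3: Q has 3 at row 2, column 1; remove 4 from row 2 of P and reverse-bump: 4 enters row 1 and ejects 3. So w(3) = 3. P is now [[4, 6]].
Step i=2: Q has 2 at row 1, column 2; remove that cell from P, ejecting 6. So w(2) = 6. P is now [[4]].
Step i=1: Q has 1 at row 1, column 1; remove that cell from P, ejecting 4. So w(1) = 4. P is now [].

So w = 4 6 3 7 8 2 5 1.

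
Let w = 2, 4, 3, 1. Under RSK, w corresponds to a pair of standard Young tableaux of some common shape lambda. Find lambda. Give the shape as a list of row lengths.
Row-insert each entry into an empty tableau.

After inserting 2: P = [[2]].
After inserting 4: P = [[2, 4]].
After inserting 3: P = [[2, 3], [4]].
After inserting 1: P = [[1, 3], [2], [4]].

The final insertion tableau P = [[1, 3], [2], [4]] has shape [2, 1, 1].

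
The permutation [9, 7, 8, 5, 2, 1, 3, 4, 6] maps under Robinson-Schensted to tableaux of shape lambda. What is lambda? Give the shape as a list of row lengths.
RSK row insertion gives P = [[1, 3, 4, 6], [2, 8], [5], [7], [9]], which has shape [4, 2, 1, 1, 1].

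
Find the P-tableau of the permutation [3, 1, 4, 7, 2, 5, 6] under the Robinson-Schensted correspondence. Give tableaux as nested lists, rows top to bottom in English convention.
Insert 3: appended to row 1. P = [[3]].
Insert 1: 1 bumps 3 from row 1; 3 starts row 2. P = [[1], [3]].
Insert 4: appended to row 1. P = [[1, 4], [3]].
Insert 7: appended to row 1. P = [[1, 4, 7], [3]].
Insert 2: 2 bumps 4 from row 1; 4 appends to row 2. P = [[1, 2, 7], [3, 4]].
Insert 5: 5 bumps 7 from row 1; 7 appends to row 2. P = [[1, 2, 5], [3, 4, 7]].
Insert 6: appended to row 1. P = [[1, 2, 5, 6], [3, 4, 7]].

So P = [[1, 2, 5, 6], [3, 4, 7]].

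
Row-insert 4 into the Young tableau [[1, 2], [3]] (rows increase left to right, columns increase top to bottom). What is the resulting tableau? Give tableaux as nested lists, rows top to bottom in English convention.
4 is larger than every entry of row 1, so it is appended to row 1. The new tableau is [[1, 2, 4], [3]].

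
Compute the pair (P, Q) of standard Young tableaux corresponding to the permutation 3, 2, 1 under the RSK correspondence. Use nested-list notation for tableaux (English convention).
Insert each entry of the permutation into P by Schensted row insertion, recording in Q the position of each new cell.

Insert 3: appended to row 1. P = [[3]].
Insert 2: 2 bumps 3 from row 1; 3 starts row 2. P = [[2], [3]].
Insert 1: 1 bumps 2 from row 1; 2 bumps 3 from row 2; 3 starts row 3. P = [[1], [2], [3]].

So P = [[1], [2], [3]], Q = [[1], [2], [3]].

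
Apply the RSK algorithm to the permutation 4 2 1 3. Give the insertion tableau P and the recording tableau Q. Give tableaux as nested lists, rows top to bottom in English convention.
Insert each entry of the permutation into P by Schensted row insertion, recording in Q the position of each new cell.

Insert 4: appended to row 1. P = [[4]], Q = [[1]].
Insert 2: 2 bumps 4 from row 1; 4 starts row 2. P = [[2], [4]], Q = [[1], [2]].
Insert 1: 1 bumps 2 from row 1; 2 bumps 4 from row 2; 4 starts row 3. P = [[1], [2], [4]], Q = [[1], [2], [3]].
Insert 3: appended to row 1. P = [[1, 3], [2], [4]], Q = [[1, 4], [2], [3]].

So P = [[1, 3], [2], [4]], Q = [[1, 4], [2], [3]].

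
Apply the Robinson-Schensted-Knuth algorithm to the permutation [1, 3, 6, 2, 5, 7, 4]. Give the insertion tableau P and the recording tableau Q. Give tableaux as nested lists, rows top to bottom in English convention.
P = [[1, 2, 4, 7], [3, 5], [6]], Q = [[1, 2, 3, 6], [4, 5], [7]]

Insert each entry of the permutation into P by Schensted row insertion, recording in Q the position of each new cell.

Insert 1: appended to row 1. P = [[1]].
Insert 3: appended to row 1. P = [[1, 3]].
Insert 6: appended to row 1. P = [[1, 3, 6]].
Insert 2: 2 bumps 3 from row 1; 3 starts row 2. P = [[1, 2, 6], [3]].
Insert 5: 5 bumps 6 from row 1; 6 appends to row 2. P = [[1, 2, 5], [3, 6]].
Insert 7: appended to row 1. P = [[1, 2, 5, 7], [3, 6]].
Insert 4: 4 bumps 5 from row 1; 5 bumps 6 from row 2; 6 starts row 3. P = [[1, 2, 4, 7], [3, 5], [6]].

So P = [[1, 2, 4, 7], [3, 5], [6]], Q = [[1, 2, 3, 6], [4, 5], [7]].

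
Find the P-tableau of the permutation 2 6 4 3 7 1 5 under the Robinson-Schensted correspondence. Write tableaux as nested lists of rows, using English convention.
Insert 2: appended to row 1. P = [[2]].
Insert 6: appended to row 1. P = [[2, 6]].
Insert 4: 4 bumps 6 from row 1; 6 starts row 2. P = [[2, 4], [6]].
Insert 3: 3 bumps 4 from row 1; 4 bumps 6 from row 2; 6 starts row 3. P = [[2, 3], [4], [6]].
Insert 7: appended to row 1. P = [[2, 3, 7], [4], [6]].
Insert 1: 1 bumps 2 from row 1; 2 bumps 4 from row 2; 4 bumps 6 from row 3; 6 starts row 4. P = [[1, 3, 7], [2], [4], [6]].
Insert 5: 5 bumps 7 from row 1; 7 appends to row 2. P = [[1, 3, 5], [2, 7], [4], [6]].

So P = [[1, 3, 5], [2, 7], [4], [6]].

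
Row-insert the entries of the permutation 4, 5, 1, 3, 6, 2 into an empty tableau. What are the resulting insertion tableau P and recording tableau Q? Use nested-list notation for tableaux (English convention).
Insert each entry of the permutation into P by Schensted row insertion, recording in Q the position of each new cell.

Insert 4: appended to row 1. P = [[4]], Q = [[1]].
Insert 5: appended to row 1. P = [[4, 5]], Q = [[1, 2]].
Insert 1: 1 bumps 4 from row 1; 4 starts row 2. P = [[1, 5], [4]], Q = [[1, 2], [3]].
Insert 3: 3 bumps 5 from row 1; 5 appends to row 2. P = [[1, 3], [4, 5]], Q = [[1, 2], [3, 4]].
Insert 6: appended to row 1. P = [[1, 3, 6], [4, 5]], Q = [[1, 2, 5], [3, 4]].
Insert 2: 2 bumps 3 from row 1; 3 bumps 4 from row 2; 4 starts row 3. P = [[1, 2, 6], [3, 5], [4]], Q = [[1, 2, 5], [3, 4], [6]].

So P = [[1, 2, 6], [3, 5], [4]], Q = [[1, 2, 5], [3, 4], [6]].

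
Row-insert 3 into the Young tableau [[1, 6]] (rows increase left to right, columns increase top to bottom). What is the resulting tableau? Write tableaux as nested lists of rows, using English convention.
[[1, 3], [6]]

In row 1, 3 replaces 6 (the leftmost entry greater than 3); 6 is bumped to row 2. 6 starts a new row 2. The new tableau is [[1, 3], [6]].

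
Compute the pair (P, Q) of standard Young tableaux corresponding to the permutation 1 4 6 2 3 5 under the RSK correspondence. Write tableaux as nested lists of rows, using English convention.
P = [[1, 2, 3, 5], [4, 6]], Q = [[1, 2, 3, 6], [4, 5]]

Insert each entry of the permutation into P by Schensted row insertion, recording in Q the position of each new cell.

Insert 1: appended to row 1. P = [[1]].
Insert 4: appended to row 1. P = [[1, 4]].
Insert 6: appended to row 1. P = [[1, 4, 6]].
Insert 2: 2 bumps 4 from row 1; 4 starts row 2. P = [[1, 2, 6], [4]].
Insert 3: 3 bumps 6 from row 1; 6 appends to row 2. P = [[1, 2, 3], [4, 6]].
Insert 5: appended to row 1. P = [[1, 2, 3, 5], [4, 6]].

So P = [[1, 2, 3, 5], [4, 6]], Q = [[1, 2, 3, 6], [4, 5]].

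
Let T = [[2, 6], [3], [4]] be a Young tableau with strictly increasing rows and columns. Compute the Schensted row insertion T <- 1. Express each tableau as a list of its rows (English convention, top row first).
[[1, 6], [2], [3], [4]]

In row 1, 1 replaces 2 (the leftmost entry greater than 1); 2 is bumped to row 2. In row 2, 2 replaces 3 (the leftmost entry greater than 2); 3 is bumped to row 3. In row 3, 3 replaces 4 (the leftmost entry greater than 3); 4 is bumped to row 4. 4 starts a new row 4. The new tableau is [[1, 6], [2], [3], [4]].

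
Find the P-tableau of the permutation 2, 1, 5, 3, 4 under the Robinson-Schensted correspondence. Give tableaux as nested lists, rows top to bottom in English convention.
Insert 2: appended to row 1. P = [[2]].
Insert 1: 1 bumps 2 from row 1; 2 starts row 2. P = [[1], [2]].
Insert 5: appended to row 1. P = [[1, 5], [2]].
Insert 3: 3 bumps 5 from row 1; 5 appends to row 2. P = [[1, 3], [2, 5]].
Insert 4: appended to row 1. P = [[1, 3, 4], [2, 5]].

So P = [[1, 3, 4], [2, 5]].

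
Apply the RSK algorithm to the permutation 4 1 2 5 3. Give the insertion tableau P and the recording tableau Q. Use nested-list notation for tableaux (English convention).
Insert each entry of the permutation into P by Schensted row insertion, recording in Q the position of each new cell.

Insert 4: appended to row 1. P = [[4]].
Insert 1: 1 bumps 4 from row 1; 4 starts row 2. P = [[1], [4]].
Insert 2: appended to row 1. P = [[1, 2], [4]].
Insert 5: appended to row 1. P = [[1, 2, 5], [4]].
Insert 3: 3 bumps 5 from row 1; 5 appends to row 2. P = [[1, 2, 3], [4, 5]].

So P = [[1, 2, 3], [4, 5]], Q = [[1, 3, 4], [2, 5]].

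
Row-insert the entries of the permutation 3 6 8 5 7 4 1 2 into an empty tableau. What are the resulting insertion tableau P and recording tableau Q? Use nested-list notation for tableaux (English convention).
P = [[1, 2, 7], [3, 4], [5, 8], [6]], Q = [[1, 2, 3], [4, 5], [6, 8], [7]]

Insert each entry of the permutation into P by Schensted row insertion, recording in Q the position of each new cell.

Insert 3: appended to row 1. P = [[3]].
Insert 6: appended to row 1. P = [[3, 6]].
Insert 8: appended to row 1. P = [[3, 6, 8]].
Insert 5: 5 bumps 6 from row 1; 6 starts row 2. P = [[3, 5, 8], [6]].
Insert 7: 7 bumps 8 from row 1; 8 appends to row 2. P = [[3, 5, 7], [6, 8]].
Insert 4: 4 bumps 5 from row 1; 5 bumps 6 from row 2; 6 starts row 3. P = [[3, 4, 7], [5, 8], [6]].
Insert 1: 1 bumps 3 from row 1; 3 bumps 5 from row 2; 5 bumps 6 from row 3; 6 starts row 4. P = [[1, 4, 7], [3, 8], [5], [6]].
Insert 2: 2 bumps 4 from row 1; 4 bumps 8 from row 2; 8 appends to row 3. P = [[1, 2, 7], [3, 4], [5, 8], [6]].

So P = [[1, 2, 7], [3, 4], [5, 8], [6]], Q = [[1, 2, 3], [4, 5], [6, 8], [7]].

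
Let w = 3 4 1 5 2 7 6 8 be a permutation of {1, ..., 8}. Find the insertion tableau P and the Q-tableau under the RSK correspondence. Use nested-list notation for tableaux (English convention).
P = [[1, 2, 5, 6, 8], [3, 4, 7]], Q = [[1, 2, 4, 6, 8], [3, 5, 7]]

Insert each entry of the permutation into P by Schensted row insertion, recording in Q the position of each new cell.

After inserting 3: P = [[3]].
After inserting 4: P = [[3, 4]].
After inserting 1: P = [[1, 4], [3]].
After inserting 5: P = [[1, 4, 5], [3]].
After inserting 2: P = [[1, 2, 5], [3, 4]].
After inserting 7: P = [[1, 2, 5, 7], [3, 4]].
After inserting 6: P = [[1, 2, 5, 6], [3, 4, 7]].
After inserting 8: P = [[1, 2, 5, 6, 8], [3, 4, 7]].

So P = [[1, 2, 5, 6, 8], [3, 4, 7]], Q = [[1, 2, 4, 6, 8], [3, 5, 7]].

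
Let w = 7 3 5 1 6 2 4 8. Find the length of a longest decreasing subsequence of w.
3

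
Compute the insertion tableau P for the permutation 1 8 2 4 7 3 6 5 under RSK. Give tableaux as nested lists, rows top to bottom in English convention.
P = [[1, 2, 3, 5], [4, 6], [7], [8]]

Insert 1: appended to row 1. P = [[1]].
Insert 8: appended to row 1. P = [[1, 8]].
Insert 2: 2 bumps 8 from row 1; 8 starts row 2. P = [[1, 2], [8]].
Insert 4: appended to row 1. P = [[1, 2, 4], [8]].
Insert 7: appended to row 1. P = [[1, 2, 4, 7], [8]].
Insert 3: 3 bumps 4 from row 1; 4 bumps 8 from row 2; 8 starts row 3. P = [[1, 2, 3, 7], [4], [8]].
Insert 6: 6 bumps 7 from row 1; 7 appends to row 2. P = [[1, 2, 3, 6], [4, 7], [8]].
Insert 5: 5 bumps 6 from row 1; 6 bumps 7 from row 2; 7 bumps 8 from row 3; 8 starts row 4. P = [[1, 2, 3, 5], [4, 6], [7], [8]].

So P = [[1, 2, 3, 5], [4, 6], [7], [8]].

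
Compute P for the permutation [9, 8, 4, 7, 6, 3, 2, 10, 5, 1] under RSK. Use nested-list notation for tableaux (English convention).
Insert 9: appended to row 1. P = [[9]].
Insert 8: 8 bumps 9 from row 1; 9 starts row 2. P = [[8], [9]].
Insert 4: 4 bumps 8 from row 1; 8 bumps 9 from row 2; 9 starts row 3. P = [[4], [8], [9]].
Insert 7: appended to row 1. P = [[4, 7], [8], [9]].
Insert 6: 6 bumps 7 from row 1; 7 bumps 8 from row 2; 8 bumps 9 from row 3; 9 starts row 4. P = [[4, 6], [7], [8], [9]].
Insert 3: 3 bumps 4 from row 1; 4 bumps 7 from row 2; 7 bumps 8 from row 3; 8 bumps 9 from row 4; 9 starts row 5. P = [[3, 6], [4], [7], [8], [9]].
Insert 2: 2 bumps 3 from row 1; 3 bumps 4 from row 2; 4 bumps 7 from row 3; 7 bumps 8 from row 4; 8 bumps 9 from row 5; 9 starts row 6. P = [[2, 6], [3], [4], [7], [8], [9]].
Insert 10: appended to row 1. P = [[2, 6, 10], [3], [4], [7], [8], [9]].
Insert 5: 5 bumps 6 from row 1; 6 appends to row 2. P = [[2, 5, 10], [3, 6], [4], [7], [8], [9]].
Insert 1: 1 bumps 2 from row 1; 2 bumps 3 from row 2; 3 bumps 4 from row 3; 4 bumps 7 from row 4; 7 bumps 8 from row 5; 8 bumps 9 from row 6; 9 starts row 7. P = [[1, 5, 10], [2, 6], [3], [4], [7], [8], [9]].

So P = [[1, 5, 10], [2, 6], [3], [4], [7], [8], [9]].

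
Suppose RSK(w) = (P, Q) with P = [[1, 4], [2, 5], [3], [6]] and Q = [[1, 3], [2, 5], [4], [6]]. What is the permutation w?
6 3 5 2 4 1

Reverse the RSK construction: for i from n down to 1, find the cell of Q containing i, remove the entry at that cell from P, and reverse-bump it up through P; the value ejected from row 1 is w(i).

Step i=6: Q has 6 at row 4, column 1; remove 6 from row 4 of P and reverse-bump: 6 enters row 3 and ejects 3; 3 enters row 2 and ejects 2; 2 enters row 1 and ejects 1. So w(6) = 1. P is now [[2, 4], [3, 5], [6]].
Step i=5: Q has 5 at row 2, column 2; remove 5 from row 2 of P and reverse-bump: 5 enters row 1 and ejects 4. So w(5) = 4. P is now [[2, 5], [3], [6]].
Step i=4: Q has 4 at row 3, column 1; remove 6 from row 3 of P and reverse-bump: 6 enters row 2 and ejects 3; 3 enters row 1 and ejects 2. So w(4) = 2. P is now [[3, 5], [6]].
Step i=3: Q has 3 at row 1, column 2; remove that cell from P, ejecting 5. So w(3) = 5. P is now [[3], [6]].
Step i=2: Q has 2 at row 2, column 1; remove 6 from row 2 of P and reverse-bump: 6 enters row 1 and ejects 3. So w(2) = 3. P is now [[6]].
Step i=1: Q has 1 at row 1, column 1; remove that cell from P, ejecting 6. So w(1) = 6. P is now [].

So w = 6 3 5 2 4 1.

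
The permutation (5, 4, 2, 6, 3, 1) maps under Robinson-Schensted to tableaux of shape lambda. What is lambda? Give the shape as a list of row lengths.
Row-insert each entry into an empty tableau.

After inserting 5: P = [[5]].
After inserting 4: P = [[4], [5]].
After inserting 2: P = [[2], [4], [5]].
After inserting 6: P = [[2, 6], [4], [5]].
After inserting 3: P = [[2, 3], [4, 6], [5]].
After inserting 1: P = [[1, 3], [2, 6], [4], [5]].

The final insertion tableau P = [[1, 3], [2, 6], [4], [5]] has shape [2, 2, 1, 1].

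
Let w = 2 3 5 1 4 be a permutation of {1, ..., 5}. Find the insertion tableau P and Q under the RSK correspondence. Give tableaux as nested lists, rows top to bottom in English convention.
Insert each entry of the permutation into P by Schensted row insertion, recording in Q the position of each new cell.

Insert 2: appended to row 1. P = [[2]].
Insert 3: appended to row 1. P = [[2, 3]].
Insert 5: appended to row 1. P = [[2, 3, 5]].
Insert 1: 1 bumps 2 from row 1; 2 starts row 2. P = [[1, 3, 5], [2]].
Insert 4: 4 bumps 5 from row 1; 5 appends to row 2. P = [[1, 3, 4], [2, 5]].

So P = [[1, 3, 4], [2, 5]], Q = [[1, 2, 3], [4, 5]].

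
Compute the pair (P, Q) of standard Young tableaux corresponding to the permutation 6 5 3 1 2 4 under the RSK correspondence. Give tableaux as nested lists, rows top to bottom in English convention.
P = [[1, 2, 4], [3], [5], [6]], Q = [[1, 5, 6], [2], [3], [4]]

Insert each entry of the permutation into P by Schensted row insertion, recording in Q the position of each new cell.

After inserting 6: P = [[6]].
After inserting 5: P = [[5], [6]].
After inserting 3: P = [[3], [5], [6]].
After inserting 1: P = [[1], [3], [5], [6]].
After inserting 2: P = [[1, 2], [3], [5], [6]].
After inserting 4: P = [[1, 2, 4], [3], [5], [6]].

So P = [[1, 2, 4], [3], [5], [6]], Q = [[1, 5, 6], [2], [3], [4]].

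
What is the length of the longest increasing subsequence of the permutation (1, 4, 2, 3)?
3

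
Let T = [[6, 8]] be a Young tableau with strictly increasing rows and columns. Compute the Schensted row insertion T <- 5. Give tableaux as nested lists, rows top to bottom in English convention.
[[5, 8], [6]]

In row 1, 5 replaces 6 (the leftmost entry greater than 5); 6 is bumped to row 2. 6 starts a new row 2. The new tableau is [[5, 8], [6]].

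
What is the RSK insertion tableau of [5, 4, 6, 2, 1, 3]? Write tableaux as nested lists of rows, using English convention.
P = [[1, 3], [2, 6], [4], [5]]

Insert 5: appended to row 1. P = [[5]].
Insert 4: 4 bumps 5 from row 1; 5 starts row 2. P = [[4], [5]].
Insert 6: appended to row 1. P = [[4, 6], [5]].
Insert 2: 2 bumps 4 from row 1; 4 bumps 5 from row 2; 5 starts row 3. P = [[2, 6], [4], [5]].
Insert 1: 1 bumps 2 from row 1; 2 bumps 4 from row 2; 4 bumps 5 from row 3; 5 starts row 4. P = [[1, 6], [2], [4], [5]].
Insert 3: 3 bumps 6 from row 1; 6 appends to row 2. P = [[1, 3], [2, 6], [4], [5]].

So P = [[1, 3], [2, 6], [4], [5]].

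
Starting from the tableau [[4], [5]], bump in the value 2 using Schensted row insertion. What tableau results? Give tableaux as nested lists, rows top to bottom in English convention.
[[2], [4], [5]]

In row 1, 2 replaces 4 (the leftmost entry greater than 2); 4 is bumped to row 2. In row 2, 4 replaces 5 (the leftmost entry greater than 4); 5 is bumped to row 3. 5 starts a new row 3. The new tableau is [[2], [4], [5]].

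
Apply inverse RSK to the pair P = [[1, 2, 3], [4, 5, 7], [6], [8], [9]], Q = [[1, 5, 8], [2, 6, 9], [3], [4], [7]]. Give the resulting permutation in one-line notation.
9 8 4 1 6 5 2 7 3

Reverse the RSK construction: for i from n down to 1, find the cell of Q containing i, remove the entry at that cell from P, and reverse-bump it up through P; the value ejected from row 1 is w(i).

Step i=9: Q has 9 at row 2, column 3; remove 7 from row 2 of P and reverse-bump: 7 enters row 1 and ejects 3. So w(9) = 3. P is now [[1, 2, 7], [4, 5], [6], [8], [9]].
Step i=8: Q has 8 at row 1, column 3; remove that cell from P, ejecting 7. So w(8) = 7. P is now [[1, 2], [4, 5], [6], [8], [9]].
Step i=7: Q has 7 at row 5, column 1; remove 9 from row 5 of P and reverse-bump: 9 enters row 4 and ejects 8; 8 enters row 3 and ejects 6; 6 enters row 2 and ejects 5; 5 enters row 1 and ejects 2. So w(7) = 2. P is now [[1, 5], [4, 6], [8], [9]].
Step i=6: Q has 6 at row 2, column 2; remove 6 from row 2 of P and reverse-bump: 6 enters row 1 and ejects 5. So w(6) = 5. P is now [[1, 6], [4], [8], [9]].
Step i=5: Q has 5 at row 1, column 2; remove that cell from P, ejecting 6. So w(5) = 6. P is now [[1], [4], [8], [9]].
Step i=4: Q has 4 at row 4, column 1; remove 9 from row 4 of P and reverse-bump: 9 enters row 3 and ejects 8; 8 enters row 2 and ejects 4; 4 enters row 1 and ejects 1. So w(4) = 1. P is now [[4], [8], [9]].
Step i=3: Q has 3 at row 3, column 1; remove 9 from row 3 of P and reverse-bump: 9 enters row 2 and ejects 8; 8 enters row 1 and ejects 4. So w(3) = 4. P is now [[8], [9]].
Step i=2: Q has 2 at row 2, column 1; remove 9 from row 2 of P and reverse-bump: 9 enters row 1 and ejects 8. So w(2) = 8. P is now [[9]].
Step i=1: Q has 1 at row 1, column 1; remove that cell from P, ejecting 9. So w(1) = 9. P is now [].

So w = 9 8 4 1 6 5 2 7 3.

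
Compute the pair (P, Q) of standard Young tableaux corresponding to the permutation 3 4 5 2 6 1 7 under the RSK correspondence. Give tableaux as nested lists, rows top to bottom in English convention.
Insert each entry of the permutation into P by Schensted row insertion, recording in Q the position of each new cell.

After inserting 3: P = [[3]].
After inserting 4: P = [[3, 4]].
After inserting 5: P = [[3, 4, 5]].
After inserting 2: P = [[2, 4, 5], [3]].
After inserting 6: P = [[2, 4, 5, 6], [3]].
After inserting 1: P = [[1, 4, 5, 6], [2], [3]].
After inserting 7: P = [[1, 4, 5, 6, 7], [2], [3]].

So P = [[1, 4, 5, 6, 7], [2], [3]], Q = [[1, 2, 3, 5, 7], [4], [6]].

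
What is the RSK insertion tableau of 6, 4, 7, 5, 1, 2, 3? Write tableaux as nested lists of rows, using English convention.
Insert 6: appended to row 1. P = [[6]].
Insert 4: 4 bumps 6 from row 1; 6 starts row 2. P = [[4], [6]].
Insert 7: appended to row 1. P = [[4, 7], [6]].
Insert 5: 5 bumps 7 from row 1; 7 appends to row 2. P = [[4, 5], [6, 7]].
Insert 1: 1 bumps 4 from row 1; 4 bumps 6 from row 2; 6 starts row 3. P = [[1, 5], [4, 7], [6]].
Insert 2: 2 bumps 5 from row 1; 5 bumps 7 from row 2; 7 appends to row 3. P = [[1, 2], [4, 5], [6, 7]].
Insert 3: appended to row 1. P = [[1, 2, 3], [4, 5], [6, 7]].

So P = [[1, 2, 3], [4, 5], [6, 7]].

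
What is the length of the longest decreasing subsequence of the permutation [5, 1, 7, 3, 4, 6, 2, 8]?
3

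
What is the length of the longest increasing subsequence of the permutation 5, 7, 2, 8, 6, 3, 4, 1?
3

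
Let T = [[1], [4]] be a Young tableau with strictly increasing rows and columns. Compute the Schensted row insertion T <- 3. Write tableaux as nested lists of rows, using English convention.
[[1, 3], [4]]

3 is larger than every entry of row 1, so it is appended to row 1. The new tableau is [[1, 3], [4]].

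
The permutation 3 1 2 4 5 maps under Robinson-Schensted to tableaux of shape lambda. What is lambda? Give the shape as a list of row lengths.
Row-insert each entry into an empty tableau.

After inserting 3: P = [[3]].
After inserting 1: P = [[1], [3]].
After inserting 2: P = [[1, 2], [3]].
After inserting 4: P = [[1, 2, 4], [3]].
After inserting 5: P = [[1, 2, 4, 5], [3]].

The final insertion tableau P = [[1, 2, 4, 5], [3]] has shape [4, 1].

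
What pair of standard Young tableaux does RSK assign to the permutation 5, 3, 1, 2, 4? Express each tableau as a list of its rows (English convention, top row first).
Insert each entry of the permutation into P by Schensted row insertion, recording in Q the position of each new cell.

Insert 5: appended to row 1. P = [[5]].
Insert 3: 3 bumps 5 from row 1; 5 starts row 2. P = [[3], [5]].
Insert 1: 1 bumps 3 from row 1; 3 bumps 5 from row 2; 5 starts row 3. P = [[1], [3], [5]].
Insert 2: appended to row 1. P = [[1, 2], [3], [5]].
Insert 4: appended to row 1. P = [[1, 2, 4], [3], [5]].

So P = [[1, 2, 4], [3], [5]], Q = [[1, 4, 5], [2], [3]].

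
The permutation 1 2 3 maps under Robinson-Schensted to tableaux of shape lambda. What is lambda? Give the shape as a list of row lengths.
RSK row insertion gives P = [[1, 2, 3]], which has shape [3].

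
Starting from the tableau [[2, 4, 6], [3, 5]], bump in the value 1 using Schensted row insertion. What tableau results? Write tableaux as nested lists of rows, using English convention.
In row 1, 1 replaces 2 (the leftmost entry greater than 1); 2 is bumped to row 2. In row 2, 2 replaces 3 (the leftmost entry greater than 2); 3 is bumped to row 3. 3 starts a new row 3. The new tableau is [[1, 4, 6], [2, 5], [3]].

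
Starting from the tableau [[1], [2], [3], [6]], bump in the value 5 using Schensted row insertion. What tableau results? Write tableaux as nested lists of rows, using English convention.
5 is larger than every entry of row 1, so it is appended to row 1. The new tableau is [[1, 5], [2], [3], [6]].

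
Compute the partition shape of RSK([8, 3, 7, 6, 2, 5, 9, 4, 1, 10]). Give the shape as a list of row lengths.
[4, 2, 1, 1, 1, 1]

RSK row insertion gives P = [[1, 4, 9, 10], [2, 5], [3], [6], [7], [8]], which has shape [4, 2, 1, 1, 1, 1].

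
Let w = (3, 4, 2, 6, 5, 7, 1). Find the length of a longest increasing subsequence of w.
4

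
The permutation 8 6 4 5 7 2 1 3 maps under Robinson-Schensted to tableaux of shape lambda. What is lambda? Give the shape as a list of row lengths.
Row-insert each entry into an empty tableau.

After inserting 8: P = [[8]].
After inserting 6: P = [[6], [8]].
After inserting 4: P = [[4], [6], [8]].
After inserting 5: P = [[4, 5], [6], [8]].
After inserting 7: P = [[4, 5, 7], [6], [8]].
After inserting 2: P = [[2, 5, 7], [4], [6], [8]].
After inserting 1: P = [[1, 5, 7], [2], [4], [6], [8]].
After inserting 3: P = [[1, 3, 7], [2, 5], [4], [6], [8]].

The final insertion tableau P = [[1, 3, 7], [2, 5], [4], [6], [8]] has shape [3, 2, 1, 1, 1].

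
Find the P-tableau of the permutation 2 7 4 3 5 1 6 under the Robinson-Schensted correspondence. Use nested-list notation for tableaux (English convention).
P = [[1, 3, 5, 6], [2], [4], [7]]

After inserting 2: P = [[2]].
After inserting 7: P = [[2, 7]].
After inserting 4: P = [[2, 4], [7]].
After inserting 3: P = [[2, 3], [4], [7]].
After inserting 5: P = [[2, 3, 5], [4], [7]].
After inserting 1: P = [[1, 3, 5], [2], [4], [7]].
After inserting 6: P = [[1, 3, 5, 6], [2], [4], [7]].

So P = [[1, 3, 5, 6], [2], [4], [7]].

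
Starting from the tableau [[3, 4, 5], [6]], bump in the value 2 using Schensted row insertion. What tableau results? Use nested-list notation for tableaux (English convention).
In row 1, 2 replaces 3 (the leftmost entry greater than 2); 3 is bumped to row 2. In row 2, 3 replaces 6 (the leftmost entry greater than 3); 6 is bumped to row 3. 6 starts a new row 3. The new tableau is [[2, 4, 5], [3], [6]].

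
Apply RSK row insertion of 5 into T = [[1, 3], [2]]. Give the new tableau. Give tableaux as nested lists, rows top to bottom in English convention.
5 is larger than every entry of row 1, so it is appended to row 1. The new tableau is [[1, 3, 5], [2]].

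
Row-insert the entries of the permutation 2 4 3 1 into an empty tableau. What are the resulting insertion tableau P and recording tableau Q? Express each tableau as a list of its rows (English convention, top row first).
Insert each entry of the permutation into P by Schensted row insertion, recording in Q the position of each new cell.

Insert 2: appended to row 1. P = [[2]], Q = [[1]].
Insert 4: appended to row 1. P = [[2, 4]], Q = [[1, 2]].
Insert 3: 3 bumps 4 from row 1; 4 starts row 2. P = [[2, 3], [4]], Q = [[1, 2], [3]].
Insert 1: 1 bumps 2 from row 1; 2 bumps 4 from row 2; 4 starts row 3. P = [[1, 3], [2], [4]], Q = [[1, 2], [3], [4]].

So P = [[1, 3], [2], [4]], Q = [[1, 2], [3], [4]].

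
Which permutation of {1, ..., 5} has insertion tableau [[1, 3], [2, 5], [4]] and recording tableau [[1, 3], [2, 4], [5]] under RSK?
4 2 5 3 1

Reverse the RSK construction: for i from n down to 1, find the cell of Q containing i, remove the entry at that cell from P, and reverse-bump it up through P; the value ejected from row 1 is w(i).

Step i=5: Q has 5 at row 3, column 1; remove 4 from row 3 of P and reverse-bump: 4 enters row 2 and ejects 2; 2 enters row 1 and ejects 1. So w(5) = 1. P is now [[2, 3], [4, 5]].
Step i=4: Q has 4 at row 2, column 2; remove 5 from row 2 of P and reverse-bump: 5 enters row 1 and ejects 3. So w(4) = 3. P is now [[2, 5], [4]].
Step i=3: Q has 3 at row 1, column 2; remove that cell from P, ejecting 5. So w(3) = 5. P is now [[2], [4]].
Step i=2: Q has 2 at row 2, column 1; remove 4 from row 2 of P and reverse-bump: 4 enters row 1 and ejects 2. So w(2) = 2. P is now [[4]].
Step i=1: Q has 1 at row 1, column 1; remove that cell from P, ejecting 4. So w(1) = 4. P is now [].

So w = 4 2 5 3 1.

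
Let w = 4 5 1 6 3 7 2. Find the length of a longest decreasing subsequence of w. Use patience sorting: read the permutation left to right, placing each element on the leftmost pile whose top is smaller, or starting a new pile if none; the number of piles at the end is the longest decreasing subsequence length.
3

4: new pile. tops = [4]
5: onto pile 1 (replacing 4). tops = [5]
1: new pile. tops = [5, 1]
6: onto pile 1 (replacing 5). tops = [6, 1]
3: onto pile 2 (replacing 1). tops = [6, 3]
7: onto pile 1 (replacing 6). tops = [7, 3]
2: new pile. tops = [7, 3, 2]

3 piles, so the longest decreasing subsequence has length 3.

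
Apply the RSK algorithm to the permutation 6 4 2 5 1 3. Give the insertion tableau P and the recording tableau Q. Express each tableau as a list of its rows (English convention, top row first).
Insert each entry of the permutation into P by Schensted row insertion, recording in Q the position of each new cell.

After inserting 6: P = [[6]].
After inserting 4: P = [[4], [6]].
After inserting 2: P = [[2], [4], [6]].
After inserting 5: P = [[2, 5], [4], [6]].
After inserting 1: P = [[1, 5], [2], [4], [6]].
After inserting 3: P = [[1, 3], [2, 5], [4], [6]].

So P = [[1, 3], [2, 5], [4], [6]], Q = [[1, 4], [2, 6], [3], [5]].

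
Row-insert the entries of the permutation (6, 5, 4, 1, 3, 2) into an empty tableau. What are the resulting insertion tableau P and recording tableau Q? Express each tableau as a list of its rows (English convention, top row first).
P = [[1, 2], [3], [4], [5], [6]], Q = [[1, 5], [2], [3], [4], [6]]

Insert each entry of the permutation into P by Schensted row insertion, recording in Q the position of each new cell.

Insert 6: appended to row 1. P = [[6]].
Insert 5: 5 bumps 6 from row 1; 6 starts row 2. P = [[5], [6]].
Insert 4: 4 bumps 5 from row 1; 5 bumps 6 from row 2; 6 starts row 3. P = [[4], [5], [6]].
Insert 1: 1 bumps 4 from row 1; 4 bumps 5 from row 2; 5 bumps 6 from row 3; 6 starts row 4. P = [[1], [4], [5], [6]].
Insert 3: appended to row 1. P = [[1, 3], [4], [5], [6]].
Insert 2: 2 bumps 3 from row 1; 3 bumps 4 from row 2; 4 bumps 5 from row 3; 5 bumps 6 from row 4; 6 starts row 5. P = [[1, 2], [3], [4], [5], [6]].

So P = [[1, 2], [3], [4], [5], [6]], Q = [[1, 5], [2], [3], [4], [6]].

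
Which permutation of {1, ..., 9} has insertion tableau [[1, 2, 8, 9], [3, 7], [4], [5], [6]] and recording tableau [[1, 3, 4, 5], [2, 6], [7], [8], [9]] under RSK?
6 1 7 8 9 5 4 3 2

Reverse the RSK construction: for i from n down to 1, find the cell of Q containing i, remove the entry at that cell from P, and reverse-bump it up through P; the value ejected from row 1 is w(i).

Step i=9: Q has 9 at row 5, column 1; remove 6 from row 5 of P and reverse-bump: 6 enters row 4 and ejects 5; 5 enters row 3 and ejects 4; 4 enters row 2 and ejects 3; 3 enters row 1 and ejects 2. So w(9) = 2. P is now [[1, 3, 8, 9], [4, 7], [5], [6]].
Step i=8: Q has 8 at row 4, column 1; remove 6 from row 4 of P and reverse-bump: 6 enters row 3 and ejects 5; 5 enters row 2 and ejects 4; 4 enters row 1 and ejects 3. So w(8) = 3. P is now [[1, 4, 8, 9], [5, 7], [6]].
Step i=7: Q has 7 at row 3, column 1; remove 6 from row 3 of P and reverse-bump: 6 enters row 2 and ejects 5; 5 enters row 1 and ejects 4. So w(7) = 4. P is now [[1, 5, 8, 9], [6, 7]].
Step i=6: Q has 6 at row 2, column 2; remove 7 from row 2 of P and reverse-bump: 7 enters row 1 and ejects 5. So w(6) = 5. P is now [[1, 7, 8, 9], [6]].
Step i=5: Q has 5 at row 1, column 4; remove that cell from P, ejecting 9. So w(5) = 9. P is now [[1, 7, 8], [6]].
Step i=4: Q has 4 at row 1, column 3; remove that cell from P, ejecting 8. So w(4) = 8. P is now [[1, 7], [6]].
Step i=3: Q has 3 at row 1, column 2; remove that cell from P, ejecting 7. So w(3) = 7. P is now [[1], [6]].
Step i=2: Q has 2 at row 2, column 1; remove 6 from row 2 of P and reverse-bump: 6 enters row 1 and ejects 1. So w(2) = 1. P is now [[6]].
Step i=1: Q has 1 at row 1, column 1; remove that cell from P, ejecting 6. So w(1) = 6. P is now [].

So w = 6 1 7 8 9 5 4 3 2.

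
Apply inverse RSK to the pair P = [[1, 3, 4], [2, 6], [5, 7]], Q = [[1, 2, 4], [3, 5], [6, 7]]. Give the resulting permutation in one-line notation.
Reverse RSK: for i = n, n-1, ..., 1, locate i in Q, remove the corresponding corner cell from P, and reverse-bump its entry up through P; the value ejected from row 1 is w(i).

So w = 2 5 3 7 6 1 4.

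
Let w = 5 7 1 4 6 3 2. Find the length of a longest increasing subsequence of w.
3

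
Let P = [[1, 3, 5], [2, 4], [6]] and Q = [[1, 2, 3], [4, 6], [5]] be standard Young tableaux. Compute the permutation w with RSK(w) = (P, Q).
Reverse the RSK construction: for i from n down to 1, find the cell of Q containing i, remove the entry at that cell from P, and reverse-bump it up through P; the value ejected from row 1 is w(i).

Step i=6: Q has 6 at row 2, column 2; remove 4 from row 2 of P and reverse-bump: 4 enters row 1 and ejects 3. So w(6) = 3. P is now [[1, 4, 5], [2], [6]].
Step i=5: Q has 5 at row 3, column 1; remove 6 from row 3 of P and reverse-bump: 6 enters row 2 and ejects 2; 2 enters row 1 and ejects 1. So w(5) = 1. P is now [[2, 4, 5], [6]].
Step i=4: Q has 4 at row 2, column 1; remove 6 from row 2 of P and reverse-bump: 6 enters row 1 and ejects 5. So w(4) = 5. P is now [[2, 4, 6]].
Step i=3: Q has 3 at row 1, column 3; remove that cell from P, ejecting 6. So w(3) = 6. P is now [[2, 4]].
Step i=2: Q has 2 at row 1, column 2; remove that cell from P, ejecting 4. So w(2) = 4. P is now [[2]].
Step i=1: Q has 1 at row 1, column 1; remove that cell from P, ejecting 2. So w(1) = 2. P is now [].

So w = 2 4 6 5 1 3.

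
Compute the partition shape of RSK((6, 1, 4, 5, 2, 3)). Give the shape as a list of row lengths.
[3, 2, 1]

RSK row insertion gives P = [[1, 2, 3], [4, 5], [6]], which has shape [3, 2, 1].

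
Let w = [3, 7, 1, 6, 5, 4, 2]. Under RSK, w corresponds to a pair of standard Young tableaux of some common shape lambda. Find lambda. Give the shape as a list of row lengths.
[2, 2, 1, 1, 1]

Row-insert each entry into an empty tableau.

After inserting 3: P = [[3]].
After inserting 7: P = [[3, 7]].
After inserting 1: P = [[1, 7], [3]].
After inserting 6: P = [[1, 6], [3, 7]].
After inserting 5: P = [[1, 5], [3, 6], [7]].
After inserting 4: P = [[1, 4], [3, 5], [6], [7]].
After inserting 2: P = [[1, 2], [3, 4], [5], [6], [7]].

The final insertion tableau P = [[1, 2], [3, 4], [5], [6], [7]] has shape [2, 2, 1, 1, 1].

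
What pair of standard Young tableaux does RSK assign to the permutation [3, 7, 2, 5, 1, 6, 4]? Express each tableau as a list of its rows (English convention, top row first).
P = [[1, 4, 6], [2, 5], [3, 7]], Q = [[1, 2, 6], [3, 4], [5, 7]]

Insert each entry of the permutation into P by Schensted row insertion, recording in Q the position of each new cell.

Insert 3: appended to row 1. P = [[3]].
Insert 7: appended to row 1. P = [[3, 7]].
Insert 2: 2 bumps 3 from row 1; 3 starts row 2. P = [[2, 7], [3]].
Insert 5: 5 bumps 7 from row 1; 7 appends to row 2. P = [[2, 5], [3, 7]].
Insert 1: 1 bumps 2 from row 1; 2 bumps 3 from row 2; 3 starts row 3. P = [[1, 5], [2, 7], [3]].
Insert 6: appended to row 1. P = [[1, 5, 6], [2, 7], [3]].
Insert 4: 4 bumps 5 from row 1; 5 bumps 7 from row 2; 7 appends to row 3. P = [[1, 4, 6], [2, 5], [3, 7]].

So P = [[1, 4, 6], [2, 5], [3, 7]], Q = [[1, 2, 6], [3, 4], [5, 7]].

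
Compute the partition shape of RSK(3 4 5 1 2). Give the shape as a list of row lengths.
Row-insert each entry into an empty tableau.

After inserting 3: P = [[3]].
After inserting 4: P = [[3, 4]].
After inserting 5: P = [[3, 4, 5]].
After inserting 1: P = [[1, 4, 5], [3]].
After inserting 2: P = [[1, 2, 5], [3, 4]].

The final insertion tableau P = [[1, 2, 5], [3, 4]] has shape [3, 2].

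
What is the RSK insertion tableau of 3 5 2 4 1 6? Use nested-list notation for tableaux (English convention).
Insert 3: appended to row 1. P = [[3]].
Insert 5: appended to row 1. P = [[3, 5]].
Insert 2: 2 bumps 3 from row 1; 3 starts row 2. P = [[2, 5], [3]].
Insert 4: 4 bumps 5 from row 1; 5 appends to row 2. P = [[2, 4], [3, 5]].
Insert 1: 1 bumps 2 from row 1; 2 bumps 3 from row 2; 3 starts row 3. P = [[1, 4], [2, 5], [3]].
Insert 6: appended to row 1. P = [[1, 4, 6], [2, 5], [3]].

So P = [[1, 4, 6], [2, 5], [3]].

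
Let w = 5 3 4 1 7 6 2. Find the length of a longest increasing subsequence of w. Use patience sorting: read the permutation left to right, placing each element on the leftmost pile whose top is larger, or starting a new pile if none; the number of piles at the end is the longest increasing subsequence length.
3

5: new pile. tops = [5]
3: onto pile 1 (replacing 5). tops = [3]
4: new pile. tops = [3, 4]
1: onto pile 1 (replacing 3). tops = [1, 4]
7: new pile. tops = [1, 4, 7]
6: onto pile 3 (replacing 7). tops = [1, 4, 6]
2: onto pile 2 (replacing 4). tops = [1, 2, 6]

3 piles, so the longest increasing subsequence has length 3.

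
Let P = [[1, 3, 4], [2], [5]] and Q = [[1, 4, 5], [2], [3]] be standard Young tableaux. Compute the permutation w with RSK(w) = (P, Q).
5 2 1 3 4

Reverse the RSK construction: for i from n down to 1, find the cell of Q containing i, remove the entry at that cell from P, and reverse-bump it up through P; the value ejected from row 1 is w(i).

Step i=5: Q has 5 at row 1, column 3; remove that cell from P, ejecting 4. So w(5) = 4. P is now [[1, 3], [2], [5]].
Step i=4: Q has 4 at row 1, column 2; remove that cell from P, ejecting 3. So w(4) = 3. P is now [[1], [2], [5]].
Step i=3: Q has 3 at row 3, column 1; remove 5 from row 3 of P and reverse-bump: 5 enters row 2 and ejects 2; 2 enters row 1 and ejects 1. So w(3) = 1. P is now [[2], [5]].
Step i=2: Q has 2 at row 2, column 1; remove 5 from row 2 of P and reverse-bump: 5 enters row 1 and ejects 2. So w(2) = 2. P is now [[5]].
Step i=1: Q has 1 at row 1, column 1; remove that cell from P, ejecting 5. So w(1) = 5. P is now [].

So w = 5 2 1 3 4.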